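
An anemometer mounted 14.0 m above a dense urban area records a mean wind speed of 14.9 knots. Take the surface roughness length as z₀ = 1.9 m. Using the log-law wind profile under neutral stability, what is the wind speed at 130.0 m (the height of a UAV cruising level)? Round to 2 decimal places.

Log law: V(z) ∝ ln(z/z₀), so V₂/V₁ = ln(z₂/z₀) / ln(z₁/z₀).
ln(130.0/1.9) = 4.2257, ln(14.0/1.9) = 1.9972
V₂ = 14.9 × 4.2257/1.9972 = 14.9 × 2.1158 = 31.5254 knots

31.53 knots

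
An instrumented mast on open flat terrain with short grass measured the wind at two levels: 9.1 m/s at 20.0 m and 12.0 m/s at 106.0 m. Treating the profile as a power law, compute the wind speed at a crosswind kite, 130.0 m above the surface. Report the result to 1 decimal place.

First find α: α = ln(V₂/V₁)/ln(z₂/z₁) = ln(12.0/9.1)/ln(106.0/20.0) = 0.27663/1.66771 = 0.1659
Extrapolate from 106.0 m to 130.0 m: V₃ = 12.0 × (130.0/106.0)^0.1659 = 12.0 × 1.0344 = 12.4132 m/s

12.4 m/s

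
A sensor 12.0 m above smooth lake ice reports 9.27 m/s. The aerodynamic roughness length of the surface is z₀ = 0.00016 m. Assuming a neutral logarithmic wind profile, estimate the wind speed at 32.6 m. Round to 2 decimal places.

10.10 m/s

Log law: V(z) ∝ ln(z/z₀), so V₂/V₁ = ln(z₂/z₀) / ln(z₁/z₀).
ln(32.6/0.00016) = 12.2246, ln(12.0/0.00016) = 11.2252
V₂ = 9.27 × 12.2246/11.2252 = 9.27 × 1.0890 = 10.0953 m/s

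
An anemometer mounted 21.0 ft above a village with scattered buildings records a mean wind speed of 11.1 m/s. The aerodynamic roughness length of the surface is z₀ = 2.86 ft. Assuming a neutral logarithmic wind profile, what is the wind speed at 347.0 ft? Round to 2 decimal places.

26.72 m/s

Log law: V(z) ∝ ln(z/z₀), so V₂/V₁ = ln(z₂/z₀) / ln(z₁/z₀).
ln(347.0/2.86) = 4.7985, ln(21.0/2.86) = 1.9937
V₂ = 11.1 × 4.7985/1.9937 = 11.1 × 2.4068 = 26.7158 m/s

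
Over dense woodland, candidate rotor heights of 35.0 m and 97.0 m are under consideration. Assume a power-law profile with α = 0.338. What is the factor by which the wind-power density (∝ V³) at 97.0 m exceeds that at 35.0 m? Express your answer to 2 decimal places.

2.81

Speed ratio: V_B/V_A = (z_B/z_A)^α = (97.0/35.0)^0.338 = (2.7714)^0.338 = 1.41135
Power-density ratio: P_B/P_A = (V_B/V_A)³ = (1.41135)³ = 2.81126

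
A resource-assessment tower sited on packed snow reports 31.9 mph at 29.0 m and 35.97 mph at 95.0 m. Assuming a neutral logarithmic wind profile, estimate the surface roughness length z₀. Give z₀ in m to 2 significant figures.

z₀ ≈ 0.0027 m

Log law: V(z) ∝ ln(z/z₀). With r = V₁/V₂ = 31.9/35.97 = 0.88685,
r · ln(z₂/z₀) = ln(z₁/z₀) ⇒ ln z₀ = (ln z₁ − r·ln z₂)/(1 − r)
ln z₀ = (3.36730 − 0.88685×4.55388) / 0.11315 = -5.9329
z₀ = exp(-5.9329) = 0.002651 m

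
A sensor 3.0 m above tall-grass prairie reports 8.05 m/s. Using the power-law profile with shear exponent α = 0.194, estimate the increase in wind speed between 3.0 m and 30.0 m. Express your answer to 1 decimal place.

4.5 m/s

Power law: V₂ = V₁ · (z₂/z₁)^α = 8.05 × (10.0000)^0.194 = 12.5833 m/s
ΔV = 12.5833 − 8.05 = 4.5333 m/s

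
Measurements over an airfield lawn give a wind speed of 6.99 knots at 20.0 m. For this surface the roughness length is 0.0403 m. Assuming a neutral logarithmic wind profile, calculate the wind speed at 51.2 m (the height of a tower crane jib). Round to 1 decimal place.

8.0 knots

Log law: V(z) ∝ ln(z/z₀), so V₂/V₁ = ln(z₂/z₀) / ln(z₁/z₀).
ln(51.2/0.0403) = 7.1471, ln(20.0/0.0403) = 6.2071
V₂ = 6.99 × 7.1471/6.2071 = 6.99 × 1.1514 = 8.0486 knots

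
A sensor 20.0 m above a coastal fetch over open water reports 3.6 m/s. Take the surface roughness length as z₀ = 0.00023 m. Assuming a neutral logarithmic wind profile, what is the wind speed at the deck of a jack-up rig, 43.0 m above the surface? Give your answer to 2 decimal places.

3.84 m/s

Log law: V(z) ∝ ln(z/z₀), so V₂/V₁ = ln(z₂/z₀) / ln(z₁/z₀).
ln(43.0/0.00023) = 12.1386, ln(20.0/0.00023) = 11.3732
V₂ = 3.6 × 12.1386/11.3732 = 3.6 × 1.0673 = 3.8423 m/s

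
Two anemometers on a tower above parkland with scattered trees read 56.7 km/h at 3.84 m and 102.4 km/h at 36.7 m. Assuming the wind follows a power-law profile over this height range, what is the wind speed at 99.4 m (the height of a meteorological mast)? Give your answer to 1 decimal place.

First find α: α = ln(V₂/V₁)/ln(z₂/z₁) = ln(102.4/56.7)/ln(36.7/3.84) = 0.59111/2.25730 = 0.2619
Extrapolate from 36.7 m to 99.4 m: V₃ = 102.4 × (99.4/36.7)^0.2619 = 102.4 × 1.2981 = 132.9275 km/h

132.9 km/h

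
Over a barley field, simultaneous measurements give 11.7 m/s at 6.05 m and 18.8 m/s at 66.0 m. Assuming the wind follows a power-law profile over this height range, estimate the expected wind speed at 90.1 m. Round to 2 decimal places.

20.00 m/s

First find α: α = ln(V₂/V₁)/ln(z₂/z₁) = ln(18.8/11.7)/ln(66.0/6.05) = 0.47427/2.38960 = 0.1985
Extrapolate from 66.0 m to 90.1 m: V₃ = 18.8 × (90.1/66.0)^0.1985 = 18.8 × 1.0637 = 19.9980 m/s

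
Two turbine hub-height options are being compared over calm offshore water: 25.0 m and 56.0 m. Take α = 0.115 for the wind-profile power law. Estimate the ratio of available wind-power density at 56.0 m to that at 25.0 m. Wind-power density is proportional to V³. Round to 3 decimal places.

1.321

Speed ratio: V_B/V_A = (z_B/z_A)^α = (56.0/25.0)^0.115 = (2.2400)^0.115 = 1.09718
Power-density ratio: P_B/P_A = (V_B/V_A)³ = (1.09718)³ = 1.32080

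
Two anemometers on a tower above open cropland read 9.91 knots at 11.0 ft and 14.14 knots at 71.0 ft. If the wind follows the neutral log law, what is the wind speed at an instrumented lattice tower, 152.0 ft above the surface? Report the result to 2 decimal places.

Log law: V ∝ ln(z/z₀). From the pair, with r = V₁/V₂ = 0.70085,
ln z₀ = (ln z₁ − r·ln z₂)/(1 − r) = (2.3979 − 0.70085×4.2627)/0.29915 = -1.9709 → z₀ = 0.1393 ft
V₃ = V₁ · ln(z₃/z₀)/ln(z₁/z₀) = 9.91 × 6.9948/4.3688 = 15.8667 knots

15.87 knots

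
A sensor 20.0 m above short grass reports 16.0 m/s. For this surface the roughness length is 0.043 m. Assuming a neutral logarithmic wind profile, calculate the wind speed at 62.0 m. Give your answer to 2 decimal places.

Log law: V(z) ∝ ln(z/z₀), so V₂/V₁ = ln(z₂/z₀) / ln(z₁/z₀).
ln(62.0/0.043) = 7.2737, ln(20.0/0.043) = 6.1423
V₂ = 16.0 × 7.2737/6.1423 = 16.0 × 1.1842 = 18.9472 m/s

18.95 m/s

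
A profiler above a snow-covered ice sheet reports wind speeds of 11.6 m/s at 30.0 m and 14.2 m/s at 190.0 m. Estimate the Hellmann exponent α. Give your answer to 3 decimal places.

α ≈ 0.110

Power law: V₂/V₁ = (z₂/z₁)^α ⇒ α = ln(V₂/V₁) / ln(z₂/z₁)
α = ln(14.2/11.6) / ln(190.0/30.0) = ln(1.2241) / ln(6.3333)
  = 0.20224 / 1.84583 = 0.10956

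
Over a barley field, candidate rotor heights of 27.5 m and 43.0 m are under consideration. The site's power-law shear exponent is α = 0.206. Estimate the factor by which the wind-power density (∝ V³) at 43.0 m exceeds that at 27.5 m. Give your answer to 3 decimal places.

Speed ratio: V_B/V_A = (z_B/z_A)^α = (43.0/27.5)^0.206 = (1.5636)^0.206 = 1.09646
Power-density ratio: P_B/P_A = (V_B/V_A)³ = (1.09646)³ = 1.31818

1.318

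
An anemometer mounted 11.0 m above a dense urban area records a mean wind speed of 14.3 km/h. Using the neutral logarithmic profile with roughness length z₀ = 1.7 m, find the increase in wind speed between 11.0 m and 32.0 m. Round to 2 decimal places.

8.18 km/h

Log law: V₂ = V₁ · ln(z₂/z₀)/ln(z₁/z₀) = 14.3 × 2.9351/1.8673 = 22.4778 km/h
ΔV = 22.4778 − 14.3 = 8.1778 km/h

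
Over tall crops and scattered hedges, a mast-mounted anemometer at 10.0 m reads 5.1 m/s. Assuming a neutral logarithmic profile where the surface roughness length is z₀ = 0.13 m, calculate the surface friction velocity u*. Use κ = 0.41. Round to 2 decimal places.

u* ≈ 0.48 m/s

Log law: V(z) = (u*/κ) · ln(z/z₀) ⇒ u* = κ · V / ln(z/z₀)
u* = 0.41 × 5.1 / ln(10.0/0.13) = 0.41 × 5.1 / 4.3428
   = 2.0910 / 4.3428 = 0.4815 m/s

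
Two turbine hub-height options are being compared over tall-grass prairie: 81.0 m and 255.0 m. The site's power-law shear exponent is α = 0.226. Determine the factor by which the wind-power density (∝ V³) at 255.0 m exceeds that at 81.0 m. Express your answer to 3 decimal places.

Speed ratio: V_B/V_A = (z_B/z_A)^α = (255.0/81.0)^0.226 = (3.1481)^0.226 = 1.29587
Power-density ratio: P_B/P_A = (V_B/V_A)³ = (1.29587)³ = 2.17611

2.176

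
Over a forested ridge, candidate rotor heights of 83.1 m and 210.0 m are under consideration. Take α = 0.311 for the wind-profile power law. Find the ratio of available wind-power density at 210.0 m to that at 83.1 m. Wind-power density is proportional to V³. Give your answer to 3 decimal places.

2.375

Speed ratio: V_B/V_A = (z_B/z_A)^α = (210.0/83.1)^0.311 = (2.5271)^0.311 = 1.33418
Power-density ratio: P_B/P_A = (V_B/V_A)³ = (1.33418)³ = 2.37489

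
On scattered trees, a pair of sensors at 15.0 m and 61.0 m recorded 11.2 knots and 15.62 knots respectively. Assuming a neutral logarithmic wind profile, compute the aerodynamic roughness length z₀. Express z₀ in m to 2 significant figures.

z₀ ≈ 0.43 m

Log law: V(z) ∝ ln(z/z₀). With r = V₁/V₂ = 11.2/15.62 = 0.71703,
r · ln(z₂/z₀) = ln(z₁/z₀) ⇒ ln z₀ = (ln z₁ − r·ln z₂)/(1 − r)
ln z₀ = (2.70805 − 0.71703×4.11087) / 0.28297 = -0.8466
z₀ = exp(-0.8466) = 0.4289 m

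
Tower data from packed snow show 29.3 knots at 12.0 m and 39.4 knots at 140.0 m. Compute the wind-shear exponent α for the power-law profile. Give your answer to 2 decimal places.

α ≈ 0.12

Power law: V₂/V₁ = (z₂/z₁)^α ⇒ α = ln(V₂/V₁) / ln(z₂/z₁)
α = ln(39.4/29.3) / ln(140.0/12.0) = ln(1.3447) / ln(11.6667)
  = 0.29618 / 2.45674 = 0.12056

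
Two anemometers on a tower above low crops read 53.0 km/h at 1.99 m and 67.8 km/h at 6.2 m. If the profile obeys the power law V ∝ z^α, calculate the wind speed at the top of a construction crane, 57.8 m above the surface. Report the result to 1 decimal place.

110.0 km/h

First find α: α = ln(V₂/V₁)/ln(z₂/z₁) = ln(67.8/53.0)/ln(6.2/1.99) = 0.24627/1.13641 = 0.2167
Extrapolate from 6.2 m to 57.8 m: V₃ = 67.8 × (57.8/6.2)^0.2167 = 67.8 × 1.6222 = 109.9857 km/h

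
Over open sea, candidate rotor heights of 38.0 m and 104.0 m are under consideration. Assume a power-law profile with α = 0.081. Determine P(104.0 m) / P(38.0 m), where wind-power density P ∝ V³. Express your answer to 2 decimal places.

1.28

Speed ratio: V_B/V_A = (z_B/z_A)^α = (104.0/38.0)^0.081 = (2.7368)^0.081 = 1.08497
Power-density ratio: P_B/P_A = (V_B/V_A)³ = (1.08497)³ = 1.27718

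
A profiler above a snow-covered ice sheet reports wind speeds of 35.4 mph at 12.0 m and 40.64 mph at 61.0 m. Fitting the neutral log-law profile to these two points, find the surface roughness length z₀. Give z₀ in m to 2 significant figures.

Log law: V(z) ∝ ln(z/z₀). With r = V₁/V₂ = 35.4/40.64 = 0.87106,
r · ln(z₂/z₀) = ln(z₁/z₀) ⇒ ln z₀ = (ln z₁ − r·ln z₂)/(1 − r)
ln z₀ = (2.48491 − 0.87106×4.11087) / 0.12894 = -8.4997
z₀ = exp(-8.4997) = 0.0002035 m

z₀ ≈ 0.00020 m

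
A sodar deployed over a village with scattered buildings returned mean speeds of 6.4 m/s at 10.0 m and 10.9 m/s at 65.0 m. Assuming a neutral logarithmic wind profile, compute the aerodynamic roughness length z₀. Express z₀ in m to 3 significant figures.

Log law: V(z) ∝ ln(z/z₀). With r = V₁/V₂ = 6.4/10.9 = 0.58716,
r · ln(z₂/z₀) = ln(z₁/z₀) ⇒ ln z₀ = (ln z₁ − r·ln z₂)/(1 − r)
ln z₀ = (2.30259 − 0.58716×4.17439) / 0.41284 = -0.3595
z₀ = exp(-0.3595) = 0.6980 m

z₀ ≈ 0.698 m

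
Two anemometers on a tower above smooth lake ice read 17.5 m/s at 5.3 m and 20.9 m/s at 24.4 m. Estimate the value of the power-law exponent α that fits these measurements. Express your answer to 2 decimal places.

α ≈ 0.12

Power law: V₂/V₁ = (z₂/z₁)^α ⇒ α = ln(V₂/V₁) / ln(z₂/z₁)
α = ln(20.9/17.5) / ln(24.4/5.3) = ln(1.1943) / ln(4.6038)
  = 0.17755 / 1.52688 = 0.11628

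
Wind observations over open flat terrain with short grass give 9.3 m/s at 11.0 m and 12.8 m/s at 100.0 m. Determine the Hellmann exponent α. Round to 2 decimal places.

Power law: V₂/V₁ = (z₂/z₁)^α ⇒ α = ln(V₂/V₁) / ln(z₂/z₁)
α = ln(12.8/9.3) / ln(100.0/11.0) = ln(1.3763) / ln(9.0909)
  = 0.31943 / 2.20727 = 0.14472

α ≈ 0.14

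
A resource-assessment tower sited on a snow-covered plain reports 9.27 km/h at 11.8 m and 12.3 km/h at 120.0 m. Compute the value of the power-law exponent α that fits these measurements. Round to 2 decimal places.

α ≈ 0.12

Power law: V₂/V₁ = (z₂/z₁)^α ⇒ α = ln(V₂/V₁) / ln(z₂/z₁)
α = ln(12.3/9.27) / ln(120.0/11.8) = ln(1.3269) / ln(10.1695)
  = 0.28282 / 2.31939 = 0.12194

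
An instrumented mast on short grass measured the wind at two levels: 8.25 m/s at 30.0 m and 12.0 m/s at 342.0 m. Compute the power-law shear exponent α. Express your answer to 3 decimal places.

Power law: V₂/V₁ = (z₂/z₁)^α ⇒ α = ln(V₂/V₁) / ln(z₂/z₁)
α = ln(12.0/8.25) / ln(342.0/30.0) = ln(1.4545) / ln(11.4000)
  = 0.37469 / 2.43361 = 0.15397

α ≈ 0.154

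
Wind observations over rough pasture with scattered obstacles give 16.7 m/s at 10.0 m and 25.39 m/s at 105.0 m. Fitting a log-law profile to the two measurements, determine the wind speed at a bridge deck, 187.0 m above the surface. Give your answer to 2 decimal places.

Log law: V ∝ ln(z/z₀). From the pair, with r = V₁/V₂ = 0.65774,
ln z₀ = (ln z₁ − r·ln z₂)/(1 − r) = (2.3026 − 0.65774×4.6540)/0.34226 = -2.2162 → z₀ = 0.1090 m
V₃ = V₁ · ln(z₃/z₀)/ln(z₁/z₀) = 16.7 × 7.4473/4.5188 = 27.5230 m/s

27.52 m/s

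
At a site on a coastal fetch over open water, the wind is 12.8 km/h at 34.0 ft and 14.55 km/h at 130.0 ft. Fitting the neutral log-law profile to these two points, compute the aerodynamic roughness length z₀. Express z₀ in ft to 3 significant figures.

z₀ ≈ 0.00187 ft

Log law: V(z) ∝ ln(z/z₀). With r = V₁/V₂ = 12.8/14.55 = 0.87973,
r · ln(z₂/z₀) = ln(z₁/z₀) ⇒ ln z₀ = (ln z₁ − r·ln z₂)/(1 − r)
ln z₀ = (3.52636 − 0.87973×4.86753) / 0.12027 = -6.2834
z₀ = exp(-6.2834) = 0.001867 ft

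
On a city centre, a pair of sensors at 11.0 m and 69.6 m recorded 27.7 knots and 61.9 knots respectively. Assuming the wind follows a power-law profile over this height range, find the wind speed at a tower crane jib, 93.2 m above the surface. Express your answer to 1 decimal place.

First find α: α = ln(V₂/V₁)/ln(z₂/z₁) = ln(61.9/27.7)/ln(69.6/11.0) = 0.80409/1.84487 = 0.4359
Extrapolate from 69.6 m to 93.2 m: V₃ = 61.9 × (93.2/69.6)^0.4359 = 61.9 × 1.1357 = 70.3007 knots

70.3 knots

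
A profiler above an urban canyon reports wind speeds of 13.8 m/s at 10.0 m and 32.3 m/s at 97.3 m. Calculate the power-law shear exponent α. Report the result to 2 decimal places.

Power law: V₂/V₁ = (z₂/z₁)^α ⇒ α = ln(V₂/V₁) / ln(z₂/z₁)
α = ln(32.3/13.8) / ln(97.3/10.0) = ln(2.3406) / ln(9.7300)
  = 0.85040 / 2.27521 = 0.37377

α ≈ 0.37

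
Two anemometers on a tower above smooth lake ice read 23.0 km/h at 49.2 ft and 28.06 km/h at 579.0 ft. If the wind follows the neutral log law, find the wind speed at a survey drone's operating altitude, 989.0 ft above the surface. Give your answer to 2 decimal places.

29.16 km/h

Log law: V ∝ ln(z/z₀). From the pair, with r = V₁/V₂ = 0.81967,
ln z₀ = (ln z₁ − r·ln z₂)/(1 − r) = (3.8959 − 0.81967×6.3613)/0.18033 = -7.3105 → z₀ = 0.0006685 ft
V₃ = V₁ · ln(z₃/z₀)/ln(z₁/z₀) = 23.0 × 14.2072/11.2064 = 29.1588 km/h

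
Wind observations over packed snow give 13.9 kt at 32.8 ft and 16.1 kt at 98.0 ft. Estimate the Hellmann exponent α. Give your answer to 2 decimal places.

α ≈ 0.13

Power law: V₂/V₁ = (z₂/z₁)^α ⇒ α = ln(V₂/V₁) / ln(z₂/z₁)
α = ln(16.1/13.9) / ln(98.0/32.8) = ln(1.1583) / ln(2.9878)
  = 0.14693 / 1.09454 = 0.13424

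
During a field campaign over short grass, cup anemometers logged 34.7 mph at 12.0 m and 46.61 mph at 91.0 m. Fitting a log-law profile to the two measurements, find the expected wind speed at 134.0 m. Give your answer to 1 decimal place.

48.9 mph

Log law: V ∝ ln(z/z₀). From the pair, with r = V₁/V₂ = 0.74448,
ln z₀ = (ln z₁ − r·ln z₂)/(1 − r) = (2.4849 − 0.74448×4.5109)/0.25552 = -3.4177 → z₀ = 0.03279 m
V₃ = V₁ · ln(z₃/z₀)/ln(z₁/z₀) = 34.7 × 8.3156/5.9027 = 48.8849 mph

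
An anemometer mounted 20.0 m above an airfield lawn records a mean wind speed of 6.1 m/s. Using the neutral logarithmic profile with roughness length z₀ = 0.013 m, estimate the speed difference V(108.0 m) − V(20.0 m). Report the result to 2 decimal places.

1.40 m/s

Log law: V₂ = V₁ · ln(z₂/z₀)/ln(z₁/z₀) = 6.1 × 9.0249/7.3385 = 7.5018 m/s
ΔV = 7.5018 − 6.1 = 1.4018 m/s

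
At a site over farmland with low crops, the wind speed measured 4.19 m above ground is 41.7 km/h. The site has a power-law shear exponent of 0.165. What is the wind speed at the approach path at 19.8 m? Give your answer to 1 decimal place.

53.9 km/h

Power-law profile: V₂ = V₁ · (z₂/z₁)^α
V₂ = 41.7 × (19.8/4.19)^0.165 = 41.7 × (4.7255)^0.165
    = 41.7 × 1.2921 = 53.8791 km/h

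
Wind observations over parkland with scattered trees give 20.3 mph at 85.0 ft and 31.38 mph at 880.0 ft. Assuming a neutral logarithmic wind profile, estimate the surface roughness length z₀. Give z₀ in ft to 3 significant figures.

Log law: V(z) ∝ ln(z/z₀). With r = V₁/V₂ = 20.3/31.38 = 0.64691,
r · ln(z₂/z₀) = ln(z₁/z₀) ⇒ ln z₀ = (ln z₁ − r·ln z₂)/(1 − r)
ln z₀ = (4.44265 − 0.64691×6.77992) / 0.35309 = 0.1605
z₀ = exp(0.1605) = 1.174 ft

z₀ ≈ 1.17 ft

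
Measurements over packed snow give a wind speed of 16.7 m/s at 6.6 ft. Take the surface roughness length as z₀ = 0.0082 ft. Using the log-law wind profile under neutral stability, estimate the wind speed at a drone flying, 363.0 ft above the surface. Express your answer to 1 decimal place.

26.7 m/s

Log law: V(z) ∝ ln(z/z₀), so V₂/V₁ = ln(z₂/z₀) / ln(z₁/z₀).
ln(363.0/0.0082) = 10.6980, ln(6.6/0.0082) = 6.6907
V₂ = 16.7 × 10.6980/6.6907 = 16.7 × 1.5989 = 26.7023 m/s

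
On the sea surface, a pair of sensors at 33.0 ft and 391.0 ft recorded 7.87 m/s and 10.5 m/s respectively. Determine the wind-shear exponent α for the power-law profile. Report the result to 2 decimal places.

Power law: V₂/V₁ = (z₂/z₁)^α ⇒ α = ln(V₂/V₁) / ln(z₂/z₁)
α = ln(10.5/7.87) / ln(391.0/33.0) = ln(1.3342) / ln(11.8485)
  = 0.28832 / 2.47220 = 0.11662

α ≈ 0.12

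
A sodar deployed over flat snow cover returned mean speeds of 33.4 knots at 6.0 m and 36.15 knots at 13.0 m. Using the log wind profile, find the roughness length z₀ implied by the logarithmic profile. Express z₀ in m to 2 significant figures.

Log law: V(z) ∝ ln(z/z₀). With r = V₁/V₂ = 33.4/36.15 = 0.92393,
r · ln(z₂/z₀) = ln(z₁/z₀) ⇒ ln z₀ = (ln z₁ − r·ln z₂)/(1 − r)
ln z₀ = (1.79176 − 0.92393×2.56495) / 0.07607 = -7.5990
z₀ = exp(-7.5990) = 0.0005010 m

z₀ ≈ 0.00050 m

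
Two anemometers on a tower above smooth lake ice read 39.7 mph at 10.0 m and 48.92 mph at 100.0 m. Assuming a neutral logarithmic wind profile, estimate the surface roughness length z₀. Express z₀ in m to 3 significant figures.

z₀ ≈ 0.000494 m

Log law: V(z) ∝ ln(z/z₀). With r = V₁/V₂ = 39.7/48.92 = 0.81153,
r · ln(z₂/z₀) = ln(z₁/z₀) ⇒ ln z₀ = (ln z₁ − r·ln z₂)/(1 − r)
ln z₀ = (2.30259 − 0.81153×4.60517) / 0.18847 = -7.6120
z₀ = exp(-7.6120) = 0.0004945 m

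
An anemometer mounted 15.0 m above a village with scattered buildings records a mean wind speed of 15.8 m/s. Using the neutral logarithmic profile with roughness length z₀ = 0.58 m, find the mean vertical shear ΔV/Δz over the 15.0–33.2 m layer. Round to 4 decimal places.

0.2120 m/s/m

Log law: V₂ = V₁ · ln(z₂/z₀)/ln(z₁/z₀) = 15.8 × 4.0473/3.2528 = 19.6592 m/s
ΔV/Δz = (19.6592 − 15.8)/(33.2 − 15.0) = 3.8592/18.2000 = 0.21204 m/s/m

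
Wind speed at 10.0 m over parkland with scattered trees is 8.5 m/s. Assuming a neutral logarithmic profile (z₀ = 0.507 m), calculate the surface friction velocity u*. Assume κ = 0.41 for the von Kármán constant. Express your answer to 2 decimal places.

Log law: V(z) = (u*/κ) · ln(z/z₀) ⇒ u* = κ · V / ln(z/z₀)
u* = 0.41 × 8.5 / ln(10.0/0.507) = 0.41 × 8.5 / 2.9818
   = 3.4850 / 2.9818 = 1.1687 m/s

u* ≈ 1.17 m/s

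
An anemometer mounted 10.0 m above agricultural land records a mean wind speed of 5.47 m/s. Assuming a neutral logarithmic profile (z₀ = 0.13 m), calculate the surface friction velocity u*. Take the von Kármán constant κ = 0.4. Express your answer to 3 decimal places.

u* ≈ 0.504 m/s

Log law: V(z) = (u*/κ) · ln(z/z₀) ⇒ u* = κ · V / ln(z/z₀)
u* = 0.4 × 5.47 / ln(10.0/0.13) = 0.4 × 5.47 / 4.3428
   = 2.1880 / 4.3428 = 0.5038 m/s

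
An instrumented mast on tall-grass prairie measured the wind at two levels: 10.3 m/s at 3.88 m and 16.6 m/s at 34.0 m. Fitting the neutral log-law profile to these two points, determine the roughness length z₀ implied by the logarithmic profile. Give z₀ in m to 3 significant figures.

Log law: V(z) ∝ ln(z/z₀). With r = V₁/V₂ = 10.3/16.6 = 0.62048,
r · ln(z₂/z₀) = ln(z₁/z₀) ⇒ ln z₀ = (ln z₁ − r·ln z₂)/(1 − r)
ln z₀ = (1.35584 − 0.62048×3.52636) / 0.37952 = -2.1928
z₀ = exp(-2.1928) = 0.1116 m

z₀ ≈ 0.112 m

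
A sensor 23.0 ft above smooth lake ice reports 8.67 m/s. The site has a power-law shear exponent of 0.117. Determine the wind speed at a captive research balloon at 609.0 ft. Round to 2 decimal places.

12.72 m/s

Power-law profile: V₂ = V₁ · (z₂/z₁)^α
V₂ = 8.67 × (609.0/23.0)^0.117 = 8.67 × (26.4783)^0.117
    = 8.67 × 1.4672 = 12.7203 m/s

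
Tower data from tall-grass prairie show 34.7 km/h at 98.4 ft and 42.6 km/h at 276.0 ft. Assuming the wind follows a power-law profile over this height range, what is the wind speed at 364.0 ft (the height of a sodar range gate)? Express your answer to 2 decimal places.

45.01 km/h

First find α: α = ln(V₂/V₁)/ln(z₂/z₁) = ln(42.6/34.7)/ln(276.0/98.4) = 0.20511/1.03136 = 0.1989
Extrapolate from 276.0 ft to 364.0 ft: V₃ = 42.6 × (364.0/276.0)^0.1989 = 42.6 × 1.0566 = 45.0104 km/h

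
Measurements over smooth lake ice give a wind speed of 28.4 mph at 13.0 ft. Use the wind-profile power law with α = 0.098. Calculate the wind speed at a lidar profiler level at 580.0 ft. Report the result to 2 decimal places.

41.21 mph

Power-law profile: V₂ = V₁ · (z₂/z₁)^α
V₂ = 28.4 × (580.0/13.0)^0.098 = 28.4 × (44.6154)^0.098
    = 28.4 × 1.4509 = 41.2067 mph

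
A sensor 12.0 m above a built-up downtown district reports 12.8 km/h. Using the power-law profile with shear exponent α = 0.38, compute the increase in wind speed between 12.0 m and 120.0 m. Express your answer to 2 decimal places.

Power law: V₂ = V₁ · (z₂/z₁)^α = 12.8 × (10.0000)^0.38 = 30.7051 km/h
ΔV = 30.7051 − 12.8 = 17.9051 km/h

17.91 km/h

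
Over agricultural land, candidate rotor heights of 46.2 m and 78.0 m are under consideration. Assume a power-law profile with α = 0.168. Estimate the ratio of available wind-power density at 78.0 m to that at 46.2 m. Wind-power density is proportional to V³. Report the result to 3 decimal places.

1.302

Speed ratio: V_B/V_A = (z_B/z_A)^α = (78.0/46.2)^0.168 = (1.6883)^0.168 = 1.09197
Power-density ratio: P_B/P_A = (V_B/V_A)³ = (1.09197)³ = 1.30208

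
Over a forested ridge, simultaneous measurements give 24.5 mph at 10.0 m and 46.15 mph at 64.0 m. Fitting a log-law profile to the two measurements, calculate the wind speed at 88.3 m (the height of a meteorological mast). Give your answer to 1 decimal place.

49.9 mph

Log law: V ∝ ln(z/z₀). From the pair, with r = V₁/V₂ = 0.53088,
ln z₀ = (ln z₁ − r·ln z₂)/(1 − r) = (2.3026 − 0.53088×4.1589)/0.46912 = 0.2019 → z₀ = 1.224 m
V₃ = V₁ · ln(z₃/z₀)/ln(z₁/z₀) = 24.5 × 4.2788/2.1007 = 49.9038 mph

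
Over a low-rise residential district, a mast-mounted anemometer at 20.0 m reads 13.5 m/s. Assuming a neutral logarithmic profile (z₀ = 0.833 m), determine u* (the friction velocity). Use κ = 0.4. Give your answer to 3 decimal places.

Log law: V(z) = (u*/κ) · ln(z/z₀) ⇒ u* = κ · V / ln(z/z₀)
u* = 0.4 × 13.5 / ln(20.0/0.833) = 0.4 × 13.5 / 3.1785
   = 5.4000 / 3.1785 = 1.6989 m/s

u* ≈ 1.699 m/s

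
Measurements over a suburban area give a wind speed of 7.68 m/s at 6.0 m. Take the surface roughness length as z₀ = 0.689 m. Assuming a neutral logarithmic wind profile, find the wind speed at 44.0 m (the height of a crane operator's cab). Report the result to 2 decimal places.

14.75 m/s

Log law: V(z) ∝ ln(z/z₀), so V₂/V₁ = ln(z₂/z₀) / ln(z₁/z₀).
ln(44.0/0.689) = 4.1567, ln(6.0/0.689) = 2.1643
V₂ = 7.68 × 4.1567/2.1643 = 7.68 × 1.9206 = 14.7502 m/s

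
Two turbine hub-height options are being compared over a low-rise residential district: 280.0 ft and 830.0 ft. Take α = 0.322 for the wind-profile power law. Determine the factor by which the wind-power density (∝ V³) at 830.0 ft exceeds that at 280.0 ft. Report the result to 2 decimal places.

2.86

Speed ratio: V_B/V_A = (z_B/z_A)^α = (830.0/280.0)^0.322 = (2.9643)^0.322 = 1.41892
Power-density ratio: P_B/P_A = (V_B/V_A)³ = (1.41892)³ = 2.85677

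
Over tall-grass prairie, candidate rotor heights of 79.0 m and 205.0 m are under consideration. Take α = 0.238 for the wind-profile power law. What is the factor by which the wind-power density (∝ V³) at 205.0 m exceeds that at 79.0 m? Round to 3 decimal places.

Speed ratio: V_B/V_A = (z_B/z_A)^α = (205.0/79.0)^0.238 = (2.5949)^0.238 = 1.25476
Power-density ratio: P_B/P_A = (V_B/V_A)³ = (1.25476)³ = 1.97554

1.976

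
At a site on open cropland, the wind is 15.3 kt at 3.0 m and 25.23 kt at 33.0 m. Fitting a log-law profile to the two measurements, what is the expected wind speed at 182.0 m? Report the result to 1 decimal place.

32.3 kt

Log law: V ∝ ln(z/z₀). From the pair, with r = V₁/V₂ = 0.60642,
ln z₀ = (ln z₁ − r·ln z₂)/(1 − r) = (1.0986 − 0.60642×3.4965)/0.39358 = -2.5960 → z₀ = 0.07457 m
V₃ = V₁ · ln(z₃/z₀)/ln(z₁/z₀) = 15.3 × 7.8000/3.6946 = 32.3010 kt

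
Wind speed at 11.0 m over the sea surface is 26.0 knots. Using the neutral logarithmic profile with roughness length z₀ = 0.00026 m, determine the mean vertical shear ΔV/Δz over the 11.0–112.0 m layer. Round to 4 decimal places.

0.0561 knots/m

Log law: V₂ = V₁ · ln(z₂/z₀)/ln(z₁/z₀) = 26.0 × 12.9733/10.6527 = 31.6639 knots
ΔV/Δz = (31.6639 − 26.0)/(112.0 − 11.0) = 5.6639/101.0000 = 0.05608 knots/m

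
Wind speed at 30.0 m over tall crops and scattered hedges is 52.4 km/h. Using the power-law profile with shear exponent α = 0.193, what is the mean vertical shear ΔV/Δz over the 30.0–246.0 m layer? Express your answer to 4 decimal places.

Power law: V₂ = V₁ · (z₂/z₁)^α = 52.4 × (8.2000)^0.193 = 78.6498 km/h
ΔV/Δz = (78.6498 − 52.4)/(246.0 − 30.0) = 26.2498/216.0000 = 0.12153 km/h/m

0.1215 km/h/m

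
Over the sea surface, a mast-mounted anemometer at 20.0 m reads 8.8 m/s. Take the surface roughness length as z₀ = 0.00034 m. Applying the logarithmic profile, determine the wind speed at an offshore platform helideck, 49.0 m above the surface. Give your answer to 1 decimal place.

9.5 m/s

Log law: V(z) ∝ ln(z/z₀), so V₂/V₁ = ln(z₂/z₀) / ln(z₁/z₀).
ln(49.0/0.00034) = 11.8784, ln(20.0/0.00034) = 10.9823
V₂ = 8.8 × 11.8784/10.9823 = 8.8 × 1.0816 = 9.5180 m/s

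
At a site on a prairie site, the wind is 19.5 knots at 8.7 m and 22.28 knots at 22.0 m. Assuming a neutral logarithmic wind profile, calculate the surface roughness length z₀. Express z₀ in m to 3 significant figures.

z₀ ≈ 0.0130 m

Log law: V(z) ∝ ln(z/z₀). With r = V₁/V₂ = 19.5/22.28 = 0.87522,
r · ln(z₂/z₀) = ln(z₁/z₀) ⇒ ln z₀ = (ln z₁ − r·ln z₂)/(1 − r)
ln z₀ = (2.16332 − 0.87522×3.09104) / 0.12478 = -4.3441
z₀ = exp(-4.3441) = 0.01298 m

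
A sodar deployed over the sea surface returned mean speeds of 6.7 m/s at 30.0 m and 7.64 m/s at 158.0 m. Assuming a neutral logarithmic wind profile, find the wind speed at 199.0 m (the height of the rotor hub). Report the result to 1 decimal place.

Log law: V ∝ ln(z/z₀). From the pair, with r = V₁/V₂ = 0.87696,
ln z₀ = (ln z₁ − r·ln z₂)/(1 − r) = (3.4012 − 0.87696×5.0626)/0.12304 = -8.4407 → z₀ = 0.0002159 m
V₃ = V₁ · ln(z₃/z₀)/ln(z₁/z₀) = 6.7 × 13.7340/11.8419 = 7.7705 m/s

7.8 m/s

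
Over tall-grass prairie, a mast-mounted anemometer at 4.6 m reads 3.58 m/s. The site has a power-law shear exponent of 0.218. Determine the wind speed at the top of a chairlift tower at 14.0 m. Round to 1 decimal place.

4.6 m/s

Power-law profile: V₂ = V₁ · (z₂/z₁)^α
V₂ = 3.58 × (14.0/4.6)^0.218 = 3.58 × (3.0435)^0.218
    = 3.58 × 1.2746 = 4.5631 m/s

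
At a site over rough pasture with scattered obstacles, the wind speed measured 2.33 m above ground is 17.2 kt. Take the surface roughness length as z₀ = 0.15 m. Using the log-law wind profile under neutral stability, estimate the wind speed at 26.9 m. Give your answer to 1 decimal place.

Log law: V(z) ∝ ln(z/z₀), so V₂/V₁ = ln(z₂/z₀) / ln(z₁/z₀).
ln(26.9/0.15) = 5.1892, ln(2.33/0.15) = 2.7430
V₂ = 17.2 × 5.1892/2.7430 = 17.2 × 1.8918 = 32.5393 kt

32.5 kt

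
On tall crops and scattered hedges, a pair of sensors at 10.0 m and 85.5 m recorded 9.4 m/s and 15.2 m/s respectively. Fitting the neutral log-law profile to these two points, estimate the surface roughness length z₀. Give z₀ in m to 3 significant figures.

Log law: V(z) ∝ ln(z/z₀). With r = V₁/V₂ = 9.4/15.2 = 0.61842,
r · ln(z₂/z₀) = ln(z₁/z₀) ⇒ ln z₀ = (ln z₁ − r·ln z₂)/(1 − r)
ln z₀ = (2.30259 − 0.61842×4.44852) / 0.38158 = -1.1753
z₀ = exp(-1.1753) = 0.3087 m

z₀ ≈ 0.309 m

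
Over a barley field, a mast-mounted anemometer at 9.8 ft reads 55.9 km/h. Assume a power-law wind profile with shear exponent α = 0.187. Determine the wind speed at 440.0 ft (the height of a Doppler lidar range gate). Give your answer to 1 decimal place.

Power-law profile: V₂ = V₁ · (z₂/z₁)^α
V₂ = 55.9 × (440.0/9.8)^0.187 = 55.9 × (44.8980)^0.187
    = 55.9 × 2.0369 = 113.8618 km/h

113.9 km/h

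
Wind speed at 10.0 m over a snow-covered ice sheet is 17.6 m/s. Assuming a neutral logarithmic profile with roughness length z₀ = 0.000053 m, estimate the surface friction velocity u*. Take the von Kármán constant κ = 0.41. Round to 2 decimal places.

u* ≈ 0.59 m/s

Log law: V(z) = (u*/κ) · ln(z/z₀) ⇒ u* = κ · V / ln(z/z₀)
u* = 0.41 × 17.6 / ln(10.0/0.000053) = 0.41 × 17.6 / 12.1478
   = 7.2160 / 12.1478 = 0.5940 m/s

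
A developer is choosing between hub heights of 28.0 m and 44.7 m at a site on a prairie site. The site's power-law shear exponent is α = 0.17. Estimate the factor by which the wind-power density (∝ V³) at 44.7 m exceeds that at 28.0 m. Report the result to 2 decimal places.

Speed ratio: V_B/V_A = (z_B/z_A)^α = (44.7/28.0)^0.17 = (1.5964)^0.17 = 1.08277
Power-density ratio: P_B/P_A = (V_B/V_A)³ = (1.08277)³ = 1.26942

1.27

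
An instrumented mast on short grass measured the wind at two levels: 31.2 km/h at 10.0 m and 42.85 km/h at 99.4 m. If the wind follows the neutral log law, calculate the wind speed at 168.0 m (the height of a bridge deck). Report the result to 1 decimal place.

45.5 km/h

Log law: V ∝ ln(z/z₀). From the pair, with r = V₁/V₂ = 0.72812,
ln z₀ = (ln z₁ − r·ln z₂)/(1 − r) = (2.3026 − 0.72812×4.5992)/0.27188 = -3.8479 → z₀ = 0.02132 m
V₃ = V₁ · ln(z₃/z₀)/ln(z₁/z₀) = 31.2 × 8.9718/6.1505 = 45.5123 km/h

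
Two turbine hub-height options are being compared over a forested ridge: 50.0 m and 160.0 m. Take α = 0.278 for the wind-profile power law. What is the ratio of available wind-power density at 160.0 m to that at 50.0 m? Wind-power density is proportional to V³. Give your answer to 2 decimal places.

2.64

Speed ratio: V_B/V_A = (z_B/z_A)^α = (160.0/50.0)^0.278 = (3.2000)^0.278 = 1.38176
Power-density ratio: P_B/P_A = (V_B/V_A)³ = (1.38176)³ = 2.63812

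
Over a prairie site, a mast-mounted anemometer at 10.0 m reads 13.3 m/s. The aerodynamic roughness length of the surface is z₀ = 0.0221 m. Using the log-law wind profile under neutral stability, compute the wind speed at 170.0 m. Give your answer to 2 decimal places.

Log law: V(z) ∝ ln(z/z₀), so V₂/V₁ = ln(z₂/z₀) / ln(z₁/z₀).
ln(170.0/0.0221) = 8.9480, ln(10.0/0.0221) = 6.1148
V₂ = 13.3 × 8.9480/6.1148 = 13.3 × 1.4633 = 19.4624 m/s

19.46 m/s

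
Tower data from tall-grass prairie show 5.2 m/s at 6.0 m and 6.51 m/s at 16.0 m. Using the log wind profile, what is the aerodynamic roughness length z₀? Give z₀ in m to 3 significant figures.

Log law: V(z) ∝ ln(z/z₀). With r = V₁/V₂ = 5.2/6.51 = 0.79877,
r · ln(z₂/z₀) = ln(z₁/z₀) ⇒ ln z₀ = (ln z₁ − r·ln z₂)/(1 − r)
ln z₀ = (1.79176 − 0.79877×2.77259) / 0.20123 = -2.1016
z₀ = exp(-2.1016) = 0.1223 m

z₀ ≈ 0.122 m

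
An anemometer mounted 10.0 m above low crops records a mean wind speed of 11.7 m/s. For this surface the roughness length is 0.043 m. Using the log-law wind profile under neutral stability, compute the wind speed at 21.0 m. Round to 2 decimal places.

13.29 m/s

Log law: V(z) ∝ ln(z/z₀), so V₂/V₁ = ln(z₂/z₀) / ln(z₁/z₀).
ln(21.0/0.043) = 6.1911, ln(10.0/0.043) = 5.4491
V₂ = 11.7 × 6.1911/5.4491 = 11.7 × 1.1362 = 13.2930 m/s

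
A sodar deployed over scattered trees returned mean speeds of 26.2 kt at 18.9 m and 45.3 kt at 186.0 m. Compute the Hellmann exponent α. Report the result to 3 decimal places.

α ≈ 0.239

Power law: V₂/V₁ = (z₂/z₁)^α ⇒ α = ln(V₂/V₁) / ln(z₂/z₁)
α = ln(45.3/26.2) / ln(186.0/18.9) = ln(1.7290) / ln(9.8413)
  = 0.54755 / 2.28658 = 0.23946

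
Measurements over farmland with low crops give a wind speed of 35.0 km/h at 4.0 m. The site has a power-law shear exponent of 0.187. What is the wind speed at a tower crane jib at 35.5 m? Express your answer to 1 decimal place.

Power-law profile: V₂ = V₁ · (z₂/z₁)^α
V₂ = 35.0 × (35.5/4.0)^0.187 = 35.0 × (8.8750)^0.187
    = 35.0 × 1.5042 = 52.6472 km/h

52.6 km/h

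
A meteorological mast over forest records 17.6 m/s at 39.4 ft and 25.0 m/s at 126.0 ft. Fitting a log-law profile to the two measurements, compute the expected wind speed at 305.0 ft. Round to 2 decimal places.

30.63 m/s

Log law: V ∝ ln(z/z₀). From the pair, with r = V₁/V₂ = 0.70400,
ln z₀ = (ln z₁ − r·ln z₂)/(1 − r) = (3.6738 − 0.70400×4.8363)/0.29600 = 0.9089 → z₀ = 2.481 ft
V₃ = V₁ · ln(z₃/z₀)/ln(z₁/z₀) = 17.6 × 4.8114/2.7649 = 30.6273 m/s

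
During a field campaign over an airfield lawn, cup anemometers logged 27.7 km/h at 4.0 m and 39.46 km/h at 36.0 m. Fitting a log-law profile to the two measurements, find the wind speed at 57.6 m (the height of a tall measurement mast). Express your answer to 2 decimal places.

41.98 km/h

Log law: V ∝ ln(z/z₀). From the pair, with r = V₁/V₂ = 0.70198,
ln z₀ = (ln z₁ − r·ln z₂)/(1 − r) = (1.3863 − 0.70198×3.5835)/0.29802 = -3.7891 → z₀ = 0.02262 m
V₃ = V₁ · ln(z₃/z₀)/ln(z₁/z₀) = 27.7 × 7.8427/5.1754 = 41.9756 km/h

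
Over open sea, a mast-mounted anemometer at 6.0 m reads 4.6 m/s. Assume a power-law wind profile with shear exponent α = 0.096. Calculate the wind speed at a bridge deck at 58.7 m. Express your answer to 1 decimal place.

Power-law profile: V₂ = V₁ · (z₂/z₁)^α
V₂ = 4.6 × (58.7/6.0)^0.096 = 4.6 × (9.7833)^0.096
    = 4.6 × 1.2448 = 5.7259 m/s

5.7 m/s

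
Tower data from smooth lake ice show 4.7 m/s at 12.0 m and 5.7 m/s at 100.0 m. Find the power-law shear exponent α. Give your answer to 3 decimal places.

Power law: V₂/V₁ = (z₂/z₁)^α ⇒ α = ln(V₂/V₁) / ln(z₂/z₁)
α = ln(5.7/4.7) / ln(100.0/12.0) = ln(1.2128) / ln(8.3333)
  = 0.19290 / 2.12026 = 0.09098

α ≈ 0.091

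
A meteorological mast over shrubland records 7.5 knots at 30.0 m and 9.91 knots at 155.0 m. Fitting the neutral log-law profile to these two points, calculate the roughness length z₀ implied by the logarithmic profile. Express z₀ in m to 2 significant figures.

z₀ ≈ 0.18 m

Log law: V(z) ∝ ln(z/z₀). With r = V₁/V₂ = 7.5/9.91 = 0.75681,
r · ln(z₂/z₀) = ln(z₁/z₀) ⇒ ln z₀ = (ln z₁ − r·ln z₂)/(1 − r)
ln z₀ = (3.40120 − 0.75681×5.04343) / 0.24319 = -1.7095
z₀ = exp(-1.7095) = 0.1810 m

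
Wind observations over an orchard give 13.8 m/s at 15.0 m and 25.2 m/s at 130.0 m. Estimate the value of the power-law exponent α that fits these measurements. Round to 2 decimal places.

α ≈ 0.28

Power law: V₂/V₁ = (z₂/z₁)^α ⇒ α = ln(V₂/V₁) / ln(z₂/z₁)
α = ln(25.2/13.8) / ln(130.0/15.0) = ln(1.8261) / ln(8.6667)
  = 0.60218 / 2.15948 = 0.27885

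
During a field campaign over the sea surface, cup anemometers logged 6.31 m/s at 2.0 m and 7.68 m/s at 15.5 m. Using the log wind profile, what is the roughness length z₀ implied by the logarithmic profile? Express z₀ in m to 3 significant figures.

Log law: V(z) ∝ ln(z/z₀). With r = V₁/V₂ = 6.31/7.68 = 0.82161,
r · ln(z₂/z₀) = ln(z₁/z₀) ⇒ ln z₀ = (ln z₁ − r·ln z₂)/(1 − r)
ln z₀ = (0.69315 − 0.82161×2.74084) / 0.17839 = -8.7382
z₀ = exp(-8.7382) = 0.0001603 m

z₀ ≈ 0.000160 m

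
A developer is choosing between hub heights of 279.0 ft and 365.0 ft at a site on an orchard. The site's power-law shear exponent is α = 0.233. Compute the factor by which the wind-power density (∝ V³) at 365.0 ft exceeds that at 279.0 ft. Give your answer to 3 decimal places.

1.207

Speed ratio: V_B/V_A = (z_B/z_A)^α = (365.0/279.0)^0.233 = (1.3082)^0.233 = 1.06460
Power-density ratio: P_B/P_A = (V_B/V_A)³ = (1.06460)³ = 1.20661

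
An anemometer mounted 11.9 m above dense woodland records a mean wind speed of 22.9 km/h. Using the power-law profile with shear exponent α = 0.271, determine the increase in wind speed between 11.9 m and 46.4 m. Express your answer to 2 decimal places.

Power law: V₂ = V₁ · (z₂/z₁)^α = 22.9 × (3.8992)^0.271 = 33.1122 km/h
ΔV = 33.1122 − 22.9 = 10.2122 km/h

10.21 km/h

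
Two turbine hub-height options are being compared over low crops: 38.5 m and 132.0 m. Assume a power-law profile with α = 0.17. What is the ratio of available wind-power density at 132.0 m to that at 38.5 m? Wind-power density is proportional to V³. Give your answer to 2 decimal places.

1.87

Speed ratio: V_B/V_A = (z_B/z_A)^α = (132.0/38.5)^0.17 = (3.4286)^0.17 = 1.23302
Power-density ratio: P_B/P_A = (V_B/V_A)³ = (1.23302)³ = 1.87460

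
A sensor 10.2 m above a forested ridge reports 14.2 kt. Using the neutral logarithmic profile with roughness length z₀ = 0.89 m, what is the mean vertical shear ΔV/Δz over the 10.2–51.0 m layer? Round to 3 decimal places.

Log law: V₂ = V₁ · ln(z₂/z₀)/ln(z₁/z₀) = 14.2 × 4.0484/2.4389 = 23.5705 kt
ΔV/Δz = (23.5705 − 14.2)/(51.0 − 10.2) = 9.3705/40.8000 = 0.22967 kt/m

0.230 kt/m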